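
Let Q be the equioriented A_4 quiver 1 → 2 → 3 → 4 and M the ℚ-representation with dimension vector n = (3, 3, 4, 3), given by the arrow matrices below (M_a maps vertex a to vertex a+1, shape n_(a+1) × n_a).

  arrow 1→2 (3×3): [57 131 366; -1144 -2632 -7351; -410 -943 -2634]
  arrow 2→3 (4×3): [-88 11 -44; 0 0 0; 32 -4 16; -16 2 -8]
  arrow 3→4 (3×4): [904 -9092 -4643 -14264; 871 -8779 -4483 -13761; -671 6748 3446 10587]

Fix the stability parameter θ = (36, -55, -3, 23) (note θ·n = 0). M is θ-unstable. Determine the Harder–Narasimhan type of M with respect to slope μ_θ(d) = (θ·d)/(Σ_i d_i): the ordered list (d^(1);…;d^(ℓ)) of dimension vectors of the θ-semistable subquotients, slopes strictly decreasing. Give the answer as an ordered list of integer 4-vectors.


Via rank(M_{q-1}∘⋯∘M_p): M ≅ I[1,2]^2, I[1,4], I[3,3], I[3,4]^2.
μ_θ-semistable layers: μ^(1)=23; μ^(2)=-3; μ^(3)=-19/2

((0, 0, 0, 3); (0, 0, 4, 0); (3, 3, 0, 0))


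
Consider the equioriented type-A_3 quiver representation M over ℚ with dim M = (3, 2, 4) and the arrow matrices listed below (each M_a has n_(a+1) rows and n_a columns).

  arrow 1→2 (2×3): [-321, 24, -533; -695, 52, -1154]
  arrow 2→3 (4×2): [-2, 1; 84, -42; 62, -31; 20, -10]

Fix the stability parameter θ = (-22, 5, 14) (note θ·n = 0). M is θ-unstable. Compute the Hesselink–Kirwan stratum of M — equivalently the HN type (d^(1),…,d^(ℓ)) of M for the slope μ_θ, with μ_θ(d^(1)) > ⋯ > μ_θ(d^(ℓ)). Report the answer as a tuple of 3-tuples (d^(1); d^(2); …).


Interval decomposition of M: I[1,1], I[1,2], I[1,3], I[3,3]^3.
HN type (ℓ=3): μ^(1)=14; μ^(2)=5; μ^(3)=-22

((0, 0, 4); (0, 2, 0); (3, 0, 0))


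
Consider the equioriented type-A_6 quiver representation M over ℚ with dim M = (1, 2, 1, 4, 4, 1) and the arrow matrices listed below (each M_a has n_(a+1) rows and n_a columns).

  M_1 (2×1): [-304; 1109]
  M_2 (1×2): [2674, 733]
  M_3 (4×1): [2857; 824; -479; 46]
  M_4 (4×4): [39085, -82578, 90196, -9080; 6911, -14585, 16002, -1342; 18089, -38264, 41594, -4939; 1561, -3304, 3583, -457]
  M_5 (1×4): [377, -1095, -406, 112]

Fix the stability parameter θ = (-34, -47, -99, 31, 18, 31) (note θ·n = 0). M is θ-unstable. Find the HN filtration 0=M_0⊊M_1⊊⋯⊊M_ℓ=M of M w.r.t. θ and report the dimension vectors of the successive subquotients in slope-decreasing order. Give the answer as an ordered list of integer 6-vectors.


Barcode: M ≅ I[1,5], I[2,2], I[4,5]^2, I[4,6]. HN layers by μ_θ (4 steps, strictly decreasing):
  μ^(1)=31; μ^(2)=49/2; μ^(3)=-47; μ^(4)=-60

((0, 0, 0, 0, 0, 1); (0, 0, 0, 4, 4, 0); (0, 1, 0, 0, 0, 0); (1, 1, 1, 0, 0, 0))


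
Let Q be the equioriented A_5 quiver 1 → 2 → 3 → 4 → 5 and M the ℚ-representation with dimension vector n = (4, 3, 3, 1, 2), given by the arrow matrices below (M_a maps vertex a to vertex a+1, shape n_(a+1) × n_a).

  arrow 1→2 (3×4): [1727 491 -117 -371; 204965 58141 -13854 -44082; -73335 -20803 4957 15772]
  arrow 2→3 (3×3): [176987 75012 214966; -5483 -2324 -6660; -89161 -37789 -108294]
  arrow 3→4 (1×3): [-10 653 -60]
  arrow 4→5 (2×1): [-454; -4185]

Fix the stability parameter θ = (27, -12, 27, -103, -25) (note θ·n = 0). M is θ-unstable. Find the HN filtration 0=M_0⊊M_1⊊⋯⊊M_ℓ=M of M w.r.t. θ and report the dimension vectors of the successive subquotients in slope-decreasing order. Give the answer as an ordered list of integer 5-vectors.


Interval decomposition of M: I[1,1], I[1,3]^2, I[1,5], I[5,5].
HN type (ℓ=4): μ^(1)=27; μ^(2)=15/2; μ^(3)=-86/5; μ^(4)=-25

((1, 0, 2, 0, 0); (2, 2, 0, 0, 0); (1, 1, 1, 1, 1); (0, 0, 0, 0, 1))


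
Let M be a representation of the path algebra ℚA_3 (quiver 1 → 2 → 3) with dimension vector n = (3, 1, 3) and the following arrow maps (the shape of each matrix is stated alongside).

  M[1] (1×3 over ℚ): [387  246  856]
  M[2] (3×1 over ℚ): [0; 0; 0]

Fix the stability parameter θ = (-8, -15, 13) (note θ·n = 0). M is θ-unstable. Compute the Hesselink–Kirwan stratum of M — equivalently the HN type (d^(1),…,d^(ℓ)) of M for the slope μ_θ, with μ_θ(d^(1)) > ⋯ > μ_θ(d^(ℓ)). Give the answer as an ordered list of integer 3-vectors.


Interval decomposition of M: I[1,1]^2, I[1,2], I[3,3]^3.
HN type (ℓ=3): μ^(1)=13; μ^(2)=-8; μ^(3)=-23/2

((0, 0, 3); (2, 0, 0); (1, 1, 0))


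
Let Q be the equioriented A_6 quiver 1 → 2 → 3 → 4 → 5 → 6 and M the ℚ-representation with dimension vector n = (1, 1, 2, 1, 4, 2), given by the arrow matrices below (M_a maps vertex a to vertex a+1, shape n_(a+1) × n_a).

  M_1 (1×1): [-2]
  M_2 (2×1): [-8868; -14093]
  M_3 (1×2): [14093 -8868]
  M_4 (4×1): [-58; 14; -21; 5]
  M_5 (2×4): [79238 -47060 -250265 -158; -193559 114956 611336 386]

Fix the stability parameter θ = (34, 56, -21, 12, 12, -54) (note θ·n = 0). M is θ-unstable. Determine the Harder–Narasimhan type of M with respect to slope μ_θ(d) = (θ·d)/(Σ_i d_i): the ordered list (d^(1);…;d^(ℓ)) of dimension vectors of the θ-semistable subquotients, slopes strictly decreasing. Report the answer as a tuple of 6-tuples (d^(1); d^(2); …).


Barcode: M ≅ I[1,3], I[3,6], I[5,5]^2, I[5,6]. HN layers by μ_θ (4 steps, strictly decreasing):
  μ^(1)=23; μ^(2)=12; μ^(3)=-10; μ^(4)=-21

((1, 1, 1, 0, 0, 0); (0, 0, 0, 0, 2, 0); (0, 0, 0, 1, 1, 1); (0, 0, 1, 0, 1, 1))


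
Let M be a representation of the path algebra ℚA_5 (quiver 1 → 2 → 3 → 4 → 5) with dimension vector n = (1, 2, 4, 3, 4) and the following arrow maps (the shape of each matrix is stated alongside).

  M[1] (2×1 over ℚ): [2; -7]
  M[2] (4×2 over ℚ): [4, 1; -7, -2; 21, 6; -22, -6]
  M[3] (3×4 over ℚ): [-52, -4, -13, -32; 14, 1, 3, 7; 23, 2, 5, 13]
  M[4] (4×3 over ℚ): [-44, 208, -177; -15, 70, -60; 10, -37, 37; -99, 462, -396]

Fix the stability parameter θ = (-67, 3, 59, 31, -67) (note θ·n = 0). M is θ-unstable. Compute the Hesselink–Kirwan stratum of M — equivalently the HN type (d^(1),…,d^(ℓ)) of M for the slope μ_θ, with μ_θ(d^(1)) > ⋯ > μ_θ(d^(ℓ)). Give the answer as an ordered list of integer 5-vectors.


Interval decomposition of M: I[1,5], I[2,5], I[3,3], I[3,5], I[5,5].
HN type (ℓ=4): μ^(1)=59; μ^(2)=23/3; μ^(3)=3; μ^(4)=-67

((0, 0, 1, 0, 0); (0, 0, 3, 3, 3); (0, 2, 0, 0, 0); (1, 0, 0, 0, 1))


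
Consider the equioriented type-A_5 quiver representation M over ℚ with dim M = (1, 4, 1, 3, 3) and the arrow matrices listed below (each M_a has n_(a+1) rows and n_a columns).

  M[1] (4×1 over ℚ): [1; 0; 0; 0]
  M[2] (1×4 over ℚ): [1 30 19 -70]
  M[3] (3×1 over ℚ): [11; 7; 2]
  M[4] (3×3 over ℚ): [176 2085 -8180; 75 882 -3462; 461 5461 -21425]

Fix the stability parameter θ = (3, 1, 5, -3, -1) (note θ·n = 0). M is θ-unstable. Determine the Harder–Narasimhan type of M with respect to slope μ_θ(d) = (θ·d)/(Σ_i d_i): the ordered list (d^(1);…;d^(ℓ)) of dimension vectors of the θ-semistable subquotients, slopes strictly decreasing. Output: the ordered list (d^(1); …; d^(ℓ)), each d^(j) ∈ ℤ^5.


Via rank(M_{q-1}∘⋯∘M_p): M ≅ I[1,5], I[2,2]^3, I[4,5]^2.
μ_θ-semistable layers: μ^(1)=1; μ^(2)=-1; μ^(3)=-3

((1, 4, 1, 1, 1); (0, 0, 0, 0, 2); (0, 0, 0, 2, 0))


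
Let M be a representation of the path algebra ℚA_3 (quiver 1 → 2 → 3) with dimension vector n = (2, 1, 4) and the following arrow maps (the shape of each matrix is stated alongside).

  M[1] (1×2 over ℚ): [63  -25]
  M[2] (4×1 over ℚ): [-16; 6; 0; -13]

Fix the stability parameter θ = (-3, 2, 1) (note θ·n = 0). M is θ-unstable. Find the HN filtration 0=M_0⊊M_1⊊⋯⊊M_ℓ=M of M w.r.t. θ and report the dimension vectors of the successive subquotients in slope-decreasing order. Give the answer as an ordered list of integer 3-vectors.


Barcode: M ≅ I[1,1], I[1,3], I[3,3]^3. HN layers by μ_θ (3 steps, strictly decreasing):
  μ^(1)=3/2; μ^(2)=1; μ^(3)=-3

((0, 1, 1); (0, 0, 3); (2, 0, 0))


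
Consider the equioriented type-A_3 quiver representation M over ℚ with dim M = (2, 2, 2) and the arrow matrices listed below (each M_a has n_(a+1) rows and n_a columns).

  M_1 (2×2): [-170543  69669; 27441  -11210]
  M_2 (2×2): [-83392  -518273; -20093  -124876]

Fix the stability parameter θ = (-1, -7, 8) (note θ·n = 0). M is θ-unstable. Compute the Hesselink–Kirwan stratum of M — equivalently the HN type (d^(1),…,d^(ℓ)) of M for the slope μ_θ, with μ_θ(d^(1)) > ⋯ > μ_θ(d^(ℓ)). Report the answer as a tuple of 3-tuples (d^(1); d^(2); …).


Via rank(M_{q-1}∘⋯∘M_p): M ≅ I[1,3]^2.
μ_θ-semistable layers: μ^(1)=8; μ^(2)=-4

((0, 0, 2); (2, 2, 0))


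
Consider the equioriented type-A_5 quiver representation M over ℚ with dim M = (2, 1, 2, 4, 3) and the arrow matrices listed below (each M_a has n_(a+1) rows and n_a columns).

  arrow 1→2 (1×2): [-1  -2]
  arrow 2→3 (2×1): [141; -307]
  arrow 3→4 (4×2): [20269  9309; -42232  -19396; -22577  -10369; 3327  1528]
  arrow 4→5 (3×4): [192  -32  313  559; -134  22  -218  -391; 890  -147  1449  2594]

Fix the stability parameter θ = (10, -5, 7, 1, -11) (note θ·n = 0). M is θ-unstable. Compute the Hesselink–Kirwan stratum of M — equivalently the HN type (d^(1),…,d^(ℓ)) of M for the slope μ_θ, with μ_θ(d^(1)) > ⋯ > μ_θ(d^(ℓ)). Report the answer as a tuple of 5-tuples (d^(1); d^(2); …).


Interval decomposition of M: I[1,1], I[1,5], I[3,5], I[4,4], I[4,5].
HN type (ℓ=5): μ^(1)=10; μ^(2)=1; μ^(3)=2/5; μ^(4)=-1; μ^(5)=-5

((1, 0, 0, 0, 0); (0, 0, 0, 1, 0); (1, 1, 1, 1, 1); (0, 0, 1, 1, 1); (0, 0, 0, 1, 1))


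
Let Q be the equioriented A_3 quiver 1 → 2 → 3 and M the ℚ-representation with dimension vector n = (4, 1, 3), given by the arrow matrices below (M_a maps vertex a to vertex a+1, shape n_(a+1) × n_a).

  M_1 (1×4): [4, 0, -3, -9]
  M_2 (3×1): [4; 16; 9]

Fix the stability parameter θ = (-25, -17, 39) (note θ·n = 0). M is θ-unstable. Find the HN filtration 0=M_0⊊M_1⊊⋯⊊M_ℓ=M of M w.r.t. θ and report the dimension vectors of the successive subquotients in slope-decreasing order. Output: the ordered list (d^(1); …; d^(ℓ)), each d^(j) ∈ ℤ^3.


Via rank(M_{q-1}∘⋯∘M_p): M ≅ I[1,1]^3, I[1,3], I[3,3]^2.
μ_θ-semistable layers: μ^(1)=39; μ^(2)=-17; μ^(3)=-25

((0, 0, 3); (0, 1, 0); (4, 0, 0))


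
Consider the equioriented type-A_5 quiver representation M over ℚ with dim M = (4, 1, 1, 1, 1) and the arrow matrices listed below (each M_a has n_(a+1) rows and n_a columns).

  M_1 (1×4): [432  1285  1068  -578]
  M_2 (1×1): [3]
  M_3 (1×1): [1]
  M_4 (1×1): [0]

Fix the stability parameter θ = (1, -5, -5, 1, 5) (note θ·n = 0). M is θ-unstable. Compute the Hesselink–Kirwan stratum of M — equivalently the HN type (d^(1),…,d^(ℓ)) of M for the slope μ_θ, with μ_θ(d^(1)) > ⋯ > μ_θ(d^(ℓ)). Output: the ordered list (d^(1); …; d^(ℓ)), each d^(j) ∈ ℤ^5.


Interval decomposition of M: I[1,1]^3, I[1,4], I[5,5].
HN type (ℓ=3): μ^(1)=5; μ^(2)=1; μ^(3)=-3

((0, 0, 0, 0, 1); (3, 0, 0, 1, 0); (1, 1, 1, 0, 0))


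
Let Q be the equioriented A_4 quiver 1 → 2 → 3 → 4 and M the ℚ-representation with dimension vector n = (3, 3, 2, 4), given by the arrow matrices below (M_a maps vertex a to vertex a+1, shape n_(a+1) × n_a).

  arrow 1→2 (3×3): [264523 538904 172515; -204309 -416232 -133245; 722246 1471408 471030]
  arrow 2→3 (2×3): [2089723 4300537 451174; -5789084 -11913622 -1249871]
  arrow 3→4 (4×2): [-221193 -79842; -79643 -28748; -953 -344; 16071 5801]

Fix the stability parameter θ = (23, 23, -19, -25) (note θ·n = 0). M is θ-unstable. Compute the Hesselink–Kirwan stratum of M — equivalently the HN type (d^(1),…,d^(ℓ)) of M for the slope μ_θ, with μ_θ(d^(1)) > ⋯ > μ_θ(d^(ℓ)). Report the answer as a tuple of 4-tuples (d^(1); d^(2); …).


Interval decomposition of M: I[1,1]^2, I[1,2], I[2,4]^2, I[4,4]^2.
HN type (ℓ=3): μ^(1)=23; μ^(2)=-7; μ^(3)=-25

((3, 1, 0, 0); (0, 2, 2, 2); (0, 0, 0, 2))


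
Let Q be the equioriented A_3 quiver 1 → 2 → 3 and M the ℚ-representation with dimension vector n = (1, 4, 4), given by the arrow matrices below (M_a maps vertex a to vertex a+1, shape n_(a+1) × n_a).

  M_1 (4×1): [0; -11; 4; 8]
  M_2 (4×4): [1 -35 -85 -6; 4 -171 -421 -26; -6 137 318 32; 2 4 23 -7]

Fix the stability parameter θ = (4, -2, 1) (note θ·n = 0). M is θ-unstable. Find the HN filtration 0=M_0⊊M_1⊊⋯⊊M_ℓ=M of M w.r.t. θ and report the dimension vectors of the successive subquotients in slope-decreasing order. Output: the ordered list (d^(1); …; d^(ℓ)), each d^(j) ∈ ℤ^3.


Interval decomposition of M: I[1,3], I[2,3]^3.
HN type (ℓ=2): μ^(1)=1; μ^(2)=-2

((1, 1, 4); (0, 3, 0))


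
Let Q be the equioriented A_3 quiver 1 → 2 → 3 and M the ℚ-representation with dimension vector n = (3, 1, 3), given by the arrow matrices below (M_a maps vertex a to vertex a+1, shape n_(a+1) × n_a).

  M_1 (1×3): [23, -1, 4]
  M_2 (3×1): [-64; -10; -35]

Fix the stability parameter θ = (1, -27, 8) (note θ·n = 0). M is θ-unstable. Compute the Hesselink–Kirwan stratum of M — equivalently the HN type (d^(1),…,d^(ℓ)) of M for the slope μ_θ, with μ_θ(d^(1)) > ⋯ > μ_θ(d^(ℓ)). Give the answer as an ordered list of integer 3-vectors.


Via rank(M_{q-1}∘⋯∘M_p): M ≅ I[1,1]^2, I[1,3], I[3,3]^2.
μ_θ-semistable layers: μ^(1)=8; μ^(2)=1; μ^(3)=-13

((0, 0, 3); (2, 0, 0); (1, 1, 0))


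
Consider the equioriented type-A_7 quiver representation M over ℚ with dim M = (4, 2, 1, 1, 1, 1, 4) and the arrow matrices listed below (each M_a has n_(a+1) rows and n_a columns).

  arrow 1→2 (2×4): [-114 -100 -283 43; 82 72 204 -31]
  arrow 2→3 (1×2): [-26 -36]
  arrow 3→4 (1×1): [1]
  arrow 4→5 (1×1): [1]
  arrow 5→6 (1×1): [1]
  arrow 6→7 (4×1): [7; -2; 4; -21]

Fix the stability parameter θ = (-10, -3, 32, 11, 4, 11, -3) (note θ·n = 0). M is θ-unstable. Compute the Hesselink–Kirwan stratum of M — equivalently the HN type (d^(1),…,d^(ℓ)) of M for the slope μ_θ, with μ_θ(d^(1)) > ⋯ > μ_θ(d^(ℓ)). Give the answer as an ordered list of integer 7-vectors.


Via rank(M_{q-1}∘⋯∘M_p): M ≅ I[1,1]^2, I[1,2], I[1,7], I[7,7]^3.
μ_θ-semistable layers: μ^(1)=11; μ^(2)=-3; μ^(3)=-10

((0, 0, 1, 1, 1, 1, 1); (0, 2, 0, 0, 0, 0, 3); (4, 0, 0, 0, 0, 0, 0))


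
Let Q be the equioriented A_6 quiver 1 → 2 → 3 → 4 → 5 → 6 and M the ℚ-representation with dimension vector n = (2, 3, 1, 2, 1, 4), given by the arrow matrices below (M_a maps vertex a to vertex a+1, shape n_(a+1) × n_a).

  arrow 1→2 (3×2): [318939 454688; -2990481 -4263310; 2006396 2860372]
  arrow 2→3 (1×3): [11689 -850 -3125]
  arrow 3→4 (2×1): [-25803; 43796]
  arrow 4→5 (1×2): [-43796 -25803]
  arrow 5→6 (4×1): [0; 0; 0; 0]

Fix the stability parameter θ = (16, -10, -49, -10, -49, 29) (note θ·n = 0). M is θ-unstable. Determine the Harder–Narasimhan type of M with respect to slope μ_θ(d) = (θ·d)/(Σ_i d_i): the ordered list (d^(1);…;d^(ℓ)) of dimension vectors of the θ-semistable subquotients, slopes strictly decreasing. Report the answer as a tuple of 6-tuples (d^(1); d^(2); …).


Interval decomposition of M: I[1,2], I[1,4], I[2,2], I[4,5], I[6,6]^4.
HN type (ℓ=5): μ^(1)=29; μ^(2)=3; μ^(3)=-10; μ^(4)=-43/3; μ^(5)=-59/2

((0, 0, 0, 0, 0, 4); (1, 1, 0, 0, 0, 0); (0, 1, 0, 1, 0, 0); (1, 1, 1, 0, 0, 0); (0, 0, 0, 1, 1, 0))


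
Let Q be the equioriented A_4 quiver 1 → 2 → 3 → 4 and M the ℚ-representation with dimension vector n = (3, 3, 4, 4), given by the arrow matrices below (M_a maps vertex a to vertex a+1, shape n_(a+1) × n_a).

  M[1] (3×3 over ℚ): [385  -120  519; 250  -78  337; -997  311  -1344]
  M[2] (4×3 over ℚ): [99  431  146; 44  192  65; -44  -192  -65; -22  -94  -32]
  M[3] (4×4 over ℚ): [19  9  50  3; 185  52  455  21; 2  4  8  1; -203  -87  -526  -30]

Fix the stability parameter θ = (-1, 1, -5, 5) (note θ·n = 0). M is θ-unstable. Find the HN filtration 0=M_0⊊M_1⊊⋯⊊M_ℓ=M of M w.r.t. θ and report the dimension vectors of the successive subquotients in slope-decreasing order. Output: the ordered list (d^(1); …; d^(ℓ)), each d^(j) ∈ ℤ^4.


Barcode: M ≅ I[1,2], I[1,3], I[1,4], I[3,4]^2, I[4,4]. HN layers by μ_θ (5 steps, strictly decreasing):
  μ^(1)=5; μ^(2)=1; μ^(3)=-1; μ^(4)=-5/3; μ^(5)=-5

((0, 0, 0, 4); (0, 1, 0, 0); (1, 0, 0, 0); (2, 2, 2, 0); (0, 0, 2, 0))


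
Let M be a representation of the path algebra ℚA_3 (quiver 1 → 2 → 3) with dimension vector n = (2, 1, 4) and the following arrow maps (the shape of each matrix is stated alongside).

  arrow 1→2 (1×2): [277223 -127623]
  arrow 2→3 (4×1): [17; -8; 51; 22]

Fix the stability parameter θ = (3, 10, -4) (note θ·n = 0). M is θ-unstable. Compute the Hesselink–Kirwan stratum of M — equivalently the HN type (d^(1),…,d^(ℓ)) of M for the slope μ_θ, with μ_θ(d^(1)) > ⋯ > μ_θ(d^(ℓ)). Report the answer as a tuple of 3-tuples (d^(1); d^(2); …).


Via rank(M_{q-1}∘⋯∘M_p): M ≅ I[1,1], I[1,3], I[3,3]^3.
μ_θ-semistable layers: μ^(1)=3; μ^(2)=-4

((2, 1, 1); (0, 0, 3))


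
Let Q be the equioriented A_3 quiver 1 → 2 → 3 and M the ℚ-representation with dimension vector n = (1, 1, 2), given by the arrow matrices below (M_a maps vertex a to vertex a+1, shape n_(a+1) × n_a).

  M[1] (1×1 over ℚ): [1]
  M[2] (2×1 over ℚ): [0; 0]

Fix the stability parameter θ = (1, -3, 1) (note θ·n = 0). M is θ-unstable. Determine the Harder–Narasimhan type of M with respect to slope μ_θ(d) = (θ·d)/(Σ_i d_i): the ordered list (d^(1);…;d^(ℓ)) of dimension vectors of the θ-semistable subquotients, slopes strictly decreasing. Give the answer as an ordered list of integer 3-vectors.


Barcode: M ≅ I[1,2], I[3,3]^2. HN layers by μ_θ (2 steps, strictly decreasing):
  μ^(1)=1; μ^(2)=-1

((0, 0, 2); (1, 1, 0))


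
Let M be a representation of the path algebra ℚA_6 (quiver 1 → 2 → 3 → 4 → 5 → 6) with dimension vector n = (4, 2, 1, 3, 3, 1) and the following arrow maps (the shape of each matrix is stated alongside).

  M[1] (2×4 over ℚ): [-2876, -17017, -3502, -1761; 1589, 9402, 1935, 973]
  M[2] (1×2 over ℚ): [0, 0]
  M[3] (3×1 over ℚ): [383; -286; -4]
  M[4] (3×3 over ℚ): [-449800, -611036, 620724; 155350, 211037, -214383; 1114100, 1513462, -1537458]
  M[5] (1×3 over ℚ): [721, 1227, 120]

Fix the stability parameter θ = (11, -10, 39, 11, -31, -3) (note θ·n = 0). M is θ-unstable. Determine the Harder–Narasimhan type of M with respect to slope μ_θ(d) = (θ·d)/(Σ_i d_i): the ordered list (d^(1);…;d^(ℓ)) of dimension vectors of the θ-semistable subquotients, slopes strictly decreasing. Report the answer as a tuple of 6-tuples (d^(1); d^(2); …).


Via rank(M_{q-1}∘⋯∘M_p): M ≅ I[1,1]^2, I[1,2]^2, I[3,4], I[4,4], I[4,6], I[5,5]^2.
μ_θ-semistable layers: μ^(1)=25; μ^(2)=11; μ^(3)=1/2; μ^(4)=-3; μ^(5)=-10; μ^(6)=-31

((0, 0, 1, 1, 0, 0); (2, 0, 0, 1, 0, 0); (2, 2, 0, 0, 0, 0); (0, 0, 0, 0, 0, 1); (0, 0, 0, 1, 1, 0); (0, 0, 0, 0, 2, 0))


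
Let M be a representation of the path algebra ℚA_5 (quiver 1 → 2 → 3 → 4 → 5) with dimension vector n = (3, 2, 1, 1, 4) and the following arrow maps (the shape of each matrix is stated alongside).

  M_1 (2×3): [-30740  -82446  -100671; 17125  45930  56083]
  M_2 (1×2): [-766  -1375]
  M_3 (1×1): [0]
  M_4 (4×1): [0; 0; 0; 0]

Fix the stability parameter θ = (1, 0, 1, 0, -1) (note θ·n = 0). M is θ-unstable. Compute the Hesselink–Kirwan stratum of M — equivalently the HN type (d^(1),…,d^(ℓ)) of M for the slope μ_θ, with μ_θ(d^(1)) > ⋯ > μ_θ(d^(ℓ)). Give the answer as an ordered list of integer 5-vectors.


Via rank(M_{q-1}∘⋯∘M_p): M ≅ I[1,1], I[1,2], I[1,3], I[4,4], I[5,5]^4.
μ_θ-semistable layers: μ^(1)=1; μ^(2)=1/2; μ^(3)=0; μ^(4)=-1

((1, 0, 1, 0, 0); (2, 2, 0, 0, 0); (0, 0, 0, 1, 0); (0, 0, 0, 0, 4))


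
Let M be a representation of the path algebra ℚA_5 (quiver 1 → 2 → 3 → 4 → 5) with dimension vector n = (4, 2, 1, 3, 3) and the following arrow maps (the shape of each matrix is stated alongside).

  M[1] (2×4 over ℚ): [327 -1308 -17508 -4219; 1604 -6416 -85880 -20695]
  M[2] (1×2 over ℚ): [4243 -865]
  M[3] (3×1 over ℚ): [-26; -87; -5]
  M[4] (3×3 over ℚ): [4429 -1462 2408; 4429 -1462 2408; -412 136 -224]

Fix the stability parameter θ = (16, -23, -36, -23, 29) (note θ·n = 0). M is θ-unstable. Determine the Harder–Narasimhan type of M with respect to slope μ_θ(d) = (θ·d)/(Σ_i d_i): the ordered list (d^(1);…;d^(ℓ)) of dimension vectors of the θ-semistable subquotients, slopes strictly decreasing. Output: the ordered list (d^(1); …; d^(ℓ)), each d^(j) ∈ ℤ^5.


Interval decomposition of M: I[1,1]^2, I[1,2], I[1,4], I[4,4], I[4,5], I[5,5]^2.
HN type (ℓ=5): μ^(1)=29; μ^(2)=16; μ^(3)=-7/2; μ^(4)=-33/2; μ^(5)=-23

((0, 0, 0, 0, 3); (2, 0, 0, 0, 0); (1, 1, 0, 0, 0); (1, 1, 1, 1, 0); (0, 0, 0, 2, 0))


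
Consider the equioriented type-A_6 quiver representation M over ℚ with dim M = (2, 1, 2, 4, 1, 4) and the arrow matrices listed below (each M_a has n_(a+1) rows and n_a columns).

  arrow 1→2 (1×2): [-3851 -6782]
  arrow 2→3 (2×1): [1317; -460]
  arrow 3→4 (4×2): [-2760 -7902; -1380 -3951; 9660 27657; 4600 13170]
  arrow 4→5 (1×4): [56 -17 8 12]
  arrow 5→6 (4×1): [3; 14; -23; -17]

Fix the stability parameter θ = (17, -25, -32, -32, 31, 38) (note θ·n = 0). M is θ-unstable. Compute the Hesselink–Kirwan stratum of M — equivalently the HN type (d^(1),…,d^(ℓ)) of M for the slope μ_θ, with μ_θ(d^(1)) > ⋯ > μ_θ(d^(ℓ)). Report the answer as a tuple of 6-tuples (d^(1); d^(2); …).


Barcode: M ≅ I[1,1], I[1,3], I[3,6], I[4,4]^3, I[6,6]^3. HN layers by μ_θ (5 steps, strictly decreasing):
  μ^(1)=38; μ^(2)=31; μ^(3)=17; μ^(4)=-40/3; μ^(5)=-32

((0, 0, 0, 0, 0, 4); (0, 0, 0, 0, 1, 0); (1, 0, 0, 0, 0, 0); (1, 1, 1, 0, 0, 0); (0, 0, 1, 4, 0, 0))


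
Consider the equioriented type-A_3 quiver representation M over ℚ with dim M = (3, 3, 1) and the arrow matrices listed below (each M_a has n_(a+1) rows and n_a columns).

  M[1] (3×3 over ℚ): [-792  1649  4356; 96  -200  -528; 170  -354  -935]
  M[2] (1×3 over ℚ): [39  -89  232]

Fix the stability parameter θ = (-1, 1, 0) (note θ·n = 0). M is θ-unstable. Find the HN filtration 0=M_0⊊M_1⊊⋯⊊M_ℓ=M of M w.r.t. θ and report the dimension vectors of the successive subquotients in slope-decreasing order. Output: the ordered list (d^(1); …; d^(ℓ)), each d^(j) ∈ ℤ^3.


Barcode: M ≅ I[1,1], I[1,2], I[1,3], I[2,2]. HN layers by μ_θ (3 steps, strictly decreasing):
  μ^(1)=1; μ^(2)=1/2; μ^(3)=-1

((0, 2, 0); (0, 1, 1); (3, 0, 0))


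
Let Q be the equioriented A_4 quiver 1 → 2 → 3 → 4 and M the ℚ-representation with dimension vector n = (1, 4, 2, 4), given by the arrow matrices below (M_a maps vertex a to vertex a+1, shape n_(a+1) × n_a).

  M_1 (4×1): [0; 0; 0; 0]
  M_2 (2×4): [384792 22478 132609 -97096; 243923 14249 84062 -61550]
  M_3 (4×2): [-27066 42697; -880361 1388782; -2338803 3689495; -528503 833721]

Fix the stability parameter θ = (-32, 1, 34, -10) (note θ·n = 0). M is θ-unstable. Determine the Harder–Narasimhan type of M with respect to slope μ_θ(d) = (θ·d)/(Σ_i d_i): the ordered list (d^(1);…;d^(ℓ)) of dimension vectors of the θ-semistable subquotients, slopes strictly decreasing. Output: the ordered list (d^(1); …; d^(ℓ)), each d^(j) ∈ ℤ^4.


Barcode: M ≅ I[1,1], I[2,2]^2, I[2,4]^2, I[4,4]^2. HN layers by μ_θ (4 steps, strictly decreasing):
  μ^(1)=12; μ^(2)=1; μ^(3)=-10; μ^(4)=-32

((0, 0, 2, 2); (0, 4, 0, 0); (0, 0, 0, 2); (1, 0, 0, 0))


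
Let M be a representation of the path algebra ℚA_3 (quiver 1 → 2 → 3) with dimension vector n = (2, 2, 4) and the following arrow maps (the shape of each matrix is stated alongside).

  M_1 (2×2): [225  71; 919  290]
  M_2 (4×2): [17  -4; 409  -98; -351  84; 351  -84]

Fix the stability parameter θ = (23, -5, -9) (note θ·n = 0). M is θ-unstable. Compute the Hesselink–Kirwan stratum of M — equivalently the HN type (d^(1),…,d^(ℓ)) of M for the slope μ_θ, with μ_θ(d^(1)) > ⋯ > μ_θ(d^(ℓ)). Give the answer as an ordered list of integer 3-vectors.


Interval decomposition of M: I[1,3]^2, I[3,3]^2.
HN type (ℓ=2): μ^(1)=3; μ^(2)=-9

((2, 2, 2); (0, 0, 2))


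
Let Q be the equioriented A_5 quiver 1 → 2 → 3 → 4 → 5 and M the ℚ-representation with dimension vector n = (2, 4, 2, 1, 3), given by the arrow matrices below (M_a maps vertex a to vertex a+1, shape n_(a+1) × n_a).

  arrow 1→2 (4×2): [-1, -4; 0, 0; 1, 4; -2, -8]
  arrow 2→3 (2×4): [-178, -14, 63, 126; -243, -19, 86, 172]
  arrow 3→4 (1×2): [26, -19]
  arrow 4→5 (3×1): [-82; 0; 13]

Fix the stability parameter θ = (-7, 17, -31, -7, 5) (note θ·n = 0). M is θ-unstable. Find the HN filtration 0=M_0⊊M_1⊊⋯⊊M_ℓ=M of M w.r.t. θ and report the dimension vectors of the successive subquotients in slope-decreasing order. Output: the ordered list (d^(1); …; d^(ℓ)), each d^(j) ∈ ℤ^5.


Interval decomposition of M: I[1,1], I[1,5], I[2,2]^2, I[2,3], I[5,5]^2.
HN type (ℓ=3): μ^(1)=17; μ^(2)=5; μ^(3)=-7

((0, 2, 0, 0, 0); (0, 0, 0, 0, 3); (2, 2, 2, 1, 0))


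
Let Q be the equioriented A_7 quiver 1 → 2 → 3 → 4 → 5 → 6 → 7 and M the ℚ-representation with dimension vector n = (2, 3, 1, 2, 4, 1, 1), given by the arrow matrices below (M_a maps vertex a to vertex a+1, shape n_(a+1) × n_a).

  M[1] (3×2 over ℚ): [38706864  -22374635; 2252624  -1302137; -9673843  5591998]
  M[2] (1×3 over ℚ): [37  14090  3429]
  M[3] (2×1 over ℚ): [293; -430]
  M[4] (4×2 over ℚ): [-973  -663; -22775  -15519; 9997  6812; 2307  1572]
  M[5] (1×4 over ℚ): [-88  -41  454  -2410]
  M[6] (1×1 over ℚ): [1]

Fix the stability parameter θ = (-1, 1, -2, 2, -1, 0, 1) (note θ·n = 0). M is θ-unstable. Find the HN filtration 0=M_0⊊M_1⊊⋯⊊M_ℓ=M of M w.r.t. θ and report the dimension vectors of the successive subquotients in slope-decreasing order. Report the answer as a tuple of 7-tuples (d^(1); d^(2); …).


Via rank(M_{q-1}∘⋯∘M_p): M ≅ I[1,2], I[1,7], I[2,2], I[4,5], I[5,5]^2.
μ_θ-semistable layers: μ^(1)=1; μ^(2)=1/2; μ^(3)=1/3; μ^(4)=-1/2; μ^(5)=-1

((0, 2, 0, 0, 0, 0, 1); (0, 0, 0, 1, 1, 0, 0); (0, 0, 0, 1, 1, 1, 0); (0, 1, 1, 0, 0, 0, 0); (2, 0, 0, 0, 2, 0, 0))


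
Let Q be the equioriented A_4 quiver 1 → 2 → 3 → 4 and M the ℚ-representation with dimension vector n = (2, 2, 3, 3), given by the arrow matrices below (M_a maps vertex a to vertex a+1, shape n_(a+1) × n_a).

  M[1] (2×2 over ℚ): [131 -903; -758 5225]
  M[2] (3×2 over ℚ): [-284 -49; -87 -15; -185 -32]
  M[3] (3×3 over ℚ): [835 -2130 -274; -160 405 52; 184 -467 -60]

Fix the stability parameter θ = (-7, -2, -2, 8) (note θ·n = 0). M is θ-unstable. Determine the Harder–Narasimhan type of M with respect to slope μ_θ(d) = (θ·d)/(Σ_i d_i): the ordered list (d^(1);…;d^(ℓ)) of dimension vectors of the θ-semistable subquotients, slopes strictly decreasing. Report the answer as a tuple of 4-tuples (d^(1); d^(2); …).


Interval decomposition of M: I[1,4]^2, I[3,3], I[4,4].
HN type (ℓ=3): μ^(1)=8; μ^(2)=-2; μ^(3)=-7

((0, 0, 0, 3); (0, 2, 3, 0); (2, 0, 0, 0))


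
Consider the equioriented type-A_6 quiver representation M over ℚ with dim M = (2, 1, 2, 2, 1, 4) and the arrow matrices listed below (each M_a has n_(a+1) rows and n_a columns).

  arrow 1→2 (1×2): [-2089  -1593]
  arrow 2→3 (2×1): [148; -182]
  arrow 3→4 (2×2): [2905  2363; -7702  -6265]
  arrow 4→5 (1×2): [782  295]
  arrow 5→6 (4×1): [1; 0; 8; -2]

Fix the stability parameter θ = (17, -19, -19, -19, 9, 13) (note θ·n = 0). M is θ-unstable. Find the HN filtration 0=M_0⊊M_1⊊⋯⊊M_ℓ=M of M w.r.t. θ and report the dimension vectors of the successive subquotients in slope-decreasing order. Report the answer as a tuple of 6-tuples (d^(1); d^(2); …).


Barcode: M ≅ I[1,1], I[1,6], I[3,4], I[6,6]^3. HN layers by μ_θ (5 steps, strictly decreasing):
  μ^(1)=17; μ^(2)=13; μ^(3)=9; μ^(4)=-10; μ^(5)=-19

((1, 0, 0, 0, 0, 0); (0, 0, 0, 0, 0, 4); (0, 0, 0, 0, 1, 0); (1, 1, 1, 1, 0, 0); (0, 0, 1, 1, 0, 0))


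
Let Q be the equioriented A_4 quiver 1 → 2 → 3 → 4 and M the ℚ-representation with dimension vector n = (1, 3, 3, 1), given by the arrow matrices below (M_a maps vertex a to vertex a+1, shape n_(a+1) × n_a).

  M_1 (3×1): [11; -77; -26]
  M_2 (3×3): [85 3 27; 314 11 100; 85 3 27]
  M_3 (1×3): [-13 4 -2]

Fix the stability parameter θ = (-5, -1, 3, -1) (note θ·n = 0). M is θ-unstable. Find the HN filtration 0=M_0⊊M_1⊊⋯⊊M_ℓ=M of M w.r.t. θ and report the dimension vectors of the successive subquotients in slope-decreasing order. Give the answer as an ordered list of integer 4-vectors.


Barcode: M ≅ I[1,4], I[2,2], I[2,3], I[3,3]. HN layers by μ_θ (4 steps, strictly decreasing):
  μ^(1)=3; μ^(2)=1; μ^(3)=-1; μ^(4)=-5

((0, 0, 2, 0); (0, 0, 1, 1); (0, 3, 0, 0); (1, 0, 0, 0))


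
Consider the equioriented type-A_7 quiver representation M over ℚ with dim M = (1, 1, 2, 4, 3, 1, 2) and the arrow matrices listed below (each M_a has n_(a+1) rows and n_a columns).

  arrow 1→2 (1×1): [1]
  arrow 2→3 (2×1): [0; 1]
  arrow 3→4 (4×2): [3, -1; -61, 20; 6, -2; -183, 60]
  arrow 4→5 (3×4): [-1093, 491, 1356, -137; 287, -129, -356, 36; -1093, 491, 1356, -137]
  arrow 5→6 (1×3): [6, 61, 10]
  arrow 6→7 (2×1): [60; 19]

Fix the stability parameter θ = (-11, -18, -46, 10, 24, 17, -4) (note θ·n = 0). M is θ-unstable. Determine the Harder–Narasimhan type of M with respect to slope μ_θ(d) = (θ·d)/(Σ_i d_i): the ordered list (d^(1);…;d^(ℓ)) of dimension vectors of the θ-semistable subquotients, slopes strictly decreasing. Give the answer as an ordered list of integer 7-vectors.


Via rank(M_{q-1}∘⋯∘M_p): M ≅ I[1,7], I[3,5], I[4,4]^2, I[5,5], I[7,7].
μ_θ-semistable layers: μ^(1)=24; μ^(2)=37/3; μ^(3)=10; μ^(4)=-4; μ^(5)=-25; μ^(6)=-46

((0, 0, 0, 0, 2, 0, 0); (0, 0, 0, 0, 1, 1, 1); (0, 0, 0, 4, 0, 0, 0); (0, 0, 0, 0, 0, 0, 1); (1, 1, 1, 0, 0, 0, 0); (0, 0, 1, 0, 0, 0, 0))


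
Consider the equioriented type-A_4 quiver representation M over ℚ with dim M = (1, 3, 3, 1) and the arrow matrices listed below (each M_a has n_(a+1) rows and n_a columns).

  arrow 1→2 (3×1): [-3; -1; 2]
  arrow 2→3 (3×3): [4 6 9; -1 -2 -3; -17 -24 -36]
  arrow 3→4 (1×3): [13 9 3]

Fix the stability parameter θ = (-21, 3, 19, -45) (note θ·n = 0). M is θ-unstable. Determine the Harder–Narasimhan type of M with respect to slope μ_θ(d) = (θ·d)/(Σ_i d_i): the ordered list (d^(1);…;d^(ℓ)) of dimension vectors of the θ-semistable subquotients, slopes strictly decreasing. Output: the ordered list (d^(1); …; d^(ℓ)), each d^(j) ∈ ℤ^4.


Via rank(M_{q-1}∘⋯∘M_p): M ≅ I[1,3], I[2,2], I[2,4], I[3,3].
μ_θ-semistable layers: μ^(1)=19; μ^(2)=3; μ^(3)=-23/3; μ^(4)=-21

((0, 0, 2, 0); (0, 2, 0, 0); (0, 1, 1, 1); (1, 0, 0, 0))


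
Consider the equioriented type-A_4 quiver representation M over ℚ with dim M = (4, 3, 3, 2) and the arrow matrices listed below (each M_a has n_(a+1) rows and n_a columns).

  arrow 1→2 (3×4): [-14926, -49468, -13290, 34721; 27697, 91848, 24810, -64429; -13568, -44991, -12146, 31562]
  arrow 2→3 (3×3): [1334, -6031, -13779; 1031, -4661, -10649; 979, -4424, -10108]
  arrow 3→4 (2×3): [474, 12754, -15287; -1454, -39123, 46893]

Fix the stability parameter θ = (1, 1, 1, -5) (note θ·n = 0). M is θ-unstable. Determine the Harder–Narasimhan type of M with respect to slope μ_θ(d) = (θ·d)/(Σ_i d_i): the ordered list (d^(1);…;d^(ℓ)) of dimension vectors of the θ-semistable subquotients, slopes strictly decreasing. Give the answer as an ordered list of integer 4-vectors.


Barcode: M ≅ I[1,1], I[1,3], I[1,4]^2. HN layers by μ_θ (2 steps, strictly decreasing):
  μ^(1)=1; μ^(2)=-1/2

((2, 1, 1, 0); (2, 2, 2, 2))


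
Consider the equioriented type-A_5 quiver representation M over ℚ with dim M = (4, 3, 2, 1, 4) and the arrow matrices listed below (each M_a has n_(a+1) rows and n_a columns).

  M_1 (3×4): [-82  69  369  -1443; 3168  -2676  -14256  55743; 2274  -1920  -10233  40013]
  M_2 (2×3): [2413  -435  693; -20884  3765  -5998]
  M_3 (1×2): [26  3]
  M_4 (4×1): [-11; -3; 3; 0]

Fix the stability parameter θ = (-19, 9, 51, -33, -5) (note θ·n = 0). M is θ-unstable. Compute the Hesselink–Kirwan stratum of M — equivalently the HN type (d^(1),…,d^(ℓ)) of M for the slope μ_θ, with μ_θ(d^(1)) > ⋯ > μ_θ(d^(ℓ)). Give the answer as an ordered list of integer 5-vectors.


Interval decomposition of M: I[1,1], I[1,2], I[1,3], I[1,5], I[5,5]^3.
HN type (ℓ=5): μ^(1)=51; μ^(2)=9; μ^(3)=11/2; μ^(4)=-5; μ^(5)=-19

((0, 0, 1, 0, 0); (0, 2, 0, 0, 0); (0, 1, 1, 1, 1); (0, 0, 0, 0, 3); (4, 0, 0, 0, 0))


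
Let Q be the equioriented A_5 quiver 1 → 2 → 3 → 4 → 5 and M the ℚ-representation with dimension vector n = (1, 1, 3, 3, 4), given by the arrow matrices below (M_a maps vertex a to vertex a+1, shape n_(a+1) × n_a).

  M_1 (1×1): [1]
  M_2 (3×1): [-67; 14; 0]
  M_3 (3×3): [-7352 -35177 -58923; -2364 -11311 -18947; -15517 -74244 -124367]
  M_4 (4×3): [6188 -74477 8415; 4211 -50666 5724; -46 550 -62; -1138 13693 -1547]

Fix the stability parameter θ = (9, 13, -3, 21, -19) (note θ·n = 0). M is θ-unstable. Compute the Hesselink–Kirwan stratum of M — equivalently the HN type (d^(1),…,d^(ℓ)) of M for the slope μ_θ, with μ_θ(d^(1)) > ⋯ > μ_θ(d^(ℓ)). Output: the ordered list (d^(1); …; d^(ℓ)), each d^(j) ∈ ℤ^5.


Barcode: M ≅ I[1,5], I[3,4], I[3,5], I[5,5]^2. HN layers by μ_θ (5 steps, strictly decreasing):
  μ^(1)=21; μ^(2)=21/5; μ^(3)=1; μ^(4)=-3; μ^(5)=-19

((0, 0, 0, 1, 0); (1, 1, 1, 1, 1); (0, 0, 0, 1, 1); (0, 0, 2, 0, 0); (0, 0, 0, 0, 2))


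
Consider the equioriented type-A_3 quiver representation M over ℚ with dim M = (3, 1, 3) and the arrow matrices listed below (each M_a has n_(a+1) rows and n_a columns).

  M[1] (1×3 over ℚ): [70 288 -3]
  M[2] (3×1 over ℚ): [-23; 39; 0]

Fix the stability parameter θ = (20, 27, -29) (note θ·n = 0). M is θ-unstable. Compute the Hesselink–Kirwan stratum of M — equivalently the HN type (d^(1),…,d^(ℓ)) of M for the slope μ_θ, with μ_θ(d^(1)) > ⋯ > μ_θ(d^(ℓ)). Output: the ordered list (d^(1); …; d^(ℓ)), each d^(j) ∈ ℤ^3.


Via rank(M_{q-1}∘⋯∘M_p): M ≅ I[1,1]^2, I[1,3], I[3,3]^2.
μ_θ-semistable layers: μ^(1)=20; μ^(2)=6; μ^(3)=-29

((2, 0, 0); (1, 1, 1); (0, 0, 2))


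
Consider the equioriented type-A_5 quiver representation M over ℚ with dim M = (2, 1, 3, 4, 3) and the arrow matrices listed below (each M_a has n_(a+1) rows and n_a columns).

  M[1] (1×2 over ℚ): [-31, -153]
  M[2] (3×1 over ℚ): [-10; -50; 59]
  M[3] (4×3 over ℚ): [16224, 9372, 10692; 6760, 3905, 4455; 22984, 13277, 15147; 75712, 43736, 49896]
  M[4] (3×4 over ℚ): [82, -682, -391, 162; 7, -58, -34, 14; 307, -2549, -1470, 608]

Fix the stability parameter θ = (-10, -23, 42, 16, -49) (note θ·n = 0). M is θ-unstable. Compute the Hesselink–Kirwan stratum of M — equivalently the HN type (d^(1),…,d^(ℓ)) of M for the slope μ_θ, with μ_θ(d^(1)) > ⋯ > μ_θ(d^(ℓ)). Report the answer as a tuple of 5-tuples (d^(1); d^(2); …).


Barcode: M ≅ I[1,1], I[1,5], I[3,3]^2, I[4,4], I[4,5]^2. HN layers by μ_θ (5 steps, strictly decreasing):
  μ^(1)=42; μ^(2)=16; μ^(3)=3; μ^(4)=-10; μ^(5)=-33/2

((0, 0, 2, 0, 0); (0, 0, 0, 1, 0); (0, 0, 1, 1, 1); (1, 0, 0, 0, 0); (1, 1, 0, 2, 2))


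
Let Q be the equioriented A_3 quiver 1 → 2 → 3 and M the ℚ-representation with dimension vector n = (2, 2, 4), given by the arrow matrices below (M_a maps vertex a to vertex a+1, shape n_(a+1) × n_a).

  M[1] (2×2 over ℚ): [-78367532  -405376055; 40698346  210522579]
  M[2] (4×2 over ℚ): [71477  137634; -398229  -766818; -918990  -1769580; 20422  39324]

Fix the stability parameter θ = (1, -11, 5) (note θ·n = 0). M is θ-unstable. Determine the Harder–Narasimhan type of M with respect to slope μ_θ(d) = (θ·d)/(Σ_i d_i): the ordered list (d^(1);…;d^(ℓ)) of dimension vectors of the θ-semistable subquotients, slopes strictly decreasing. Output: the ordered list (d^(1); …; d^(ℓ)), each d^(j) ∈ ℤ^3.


Via rank(M_{q-1}∘⋯∘M_p): M ≅ I[1,2], I[1,3], I[3,3]^3.
μ_θ-semistable layers: μ^(1)=5; μ^(2)=-5

((0, 0, 4); (2, 2, 0))


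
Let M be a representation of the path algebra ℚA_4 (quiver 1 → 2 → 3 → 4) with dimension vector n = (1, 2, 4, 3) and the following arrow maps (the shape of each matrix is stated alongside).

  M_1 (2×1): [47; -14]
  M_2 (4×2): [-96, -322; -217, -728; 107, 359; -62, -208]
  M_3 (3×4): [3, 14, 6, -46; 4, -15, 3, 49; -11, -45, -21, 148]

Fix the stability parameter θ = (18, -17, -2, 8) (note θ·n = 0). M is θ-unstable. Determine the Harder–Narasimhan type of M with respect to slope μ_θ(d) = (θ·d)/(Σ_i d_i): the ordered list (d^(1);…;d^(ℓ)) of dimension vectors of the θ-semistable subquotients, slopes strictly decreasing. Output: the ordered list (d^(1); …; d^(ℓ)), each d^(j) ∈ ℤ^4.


Barcode: M ≅ I[1,3], I[2,4], I[3,4]^2. HN layers by μ_θ (4 steps, strictly decreasing):
  μ^(1)=8; μ^(2)=-1/3; μ^(3)=-2; μ^(4)=-17

((0, 0, 0, 3); (1, 1, 1, 0); (0, 0, 3, 0); (0, 1, 0, 0))


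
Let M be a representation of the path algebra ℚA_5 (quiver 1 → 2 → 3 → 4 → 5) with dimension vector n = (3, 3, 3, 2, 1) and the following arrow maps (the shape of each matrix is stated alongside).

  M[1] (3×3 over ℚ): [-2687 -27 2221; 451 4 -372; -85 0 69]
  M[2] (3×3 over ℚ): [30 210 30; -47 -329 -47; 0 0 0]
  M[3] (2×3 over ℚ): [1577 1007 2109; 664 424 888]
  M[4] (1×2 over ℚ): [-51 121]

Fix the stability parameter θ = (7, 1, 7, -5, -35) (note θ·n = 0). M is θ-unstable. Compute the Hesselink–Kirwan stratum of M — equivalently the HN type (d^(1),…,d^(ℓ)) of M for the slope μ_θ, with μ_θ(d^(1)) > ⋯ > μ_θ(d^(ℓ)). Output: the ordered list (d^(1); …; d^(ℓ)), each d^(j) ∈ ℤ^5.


Barcode: M ≅ I[1,2]^2, I[1,5], I[3,3]^2, I[4,4]. HN layers by μ_θ (3 steps, strictly decreasing):
  μ^(1)=7; μ^(2)=4; μ^(3)=-5

((0, 0, 2, 0, 0); (2, 2, 0, 0, 0); (1, 1, 1, 2, 1))


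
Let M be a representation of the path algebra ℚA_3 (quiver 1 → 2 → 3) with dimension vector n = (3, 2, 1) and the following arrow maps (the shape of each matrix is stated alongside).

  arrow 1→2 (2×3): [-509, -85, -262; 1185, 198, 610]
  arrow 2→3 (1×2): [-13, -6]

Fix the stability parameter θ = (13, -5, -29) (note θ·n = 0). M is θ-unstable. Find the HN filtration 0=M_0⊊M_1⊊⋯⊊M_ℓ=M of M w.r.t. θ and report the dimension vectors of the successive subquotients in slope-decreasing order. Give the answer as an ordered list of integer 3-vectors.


Via rank(M_{q-1}∘⋯∘M_p): M ≅ I[1,1], I[1,2], I[1,3].
μ_θ-semistable layers: μ^(1)=13; μ^(2)=4; μ^(3)=-7

((1, 0, 0); (1, 1, 0); (1, 1, 1))


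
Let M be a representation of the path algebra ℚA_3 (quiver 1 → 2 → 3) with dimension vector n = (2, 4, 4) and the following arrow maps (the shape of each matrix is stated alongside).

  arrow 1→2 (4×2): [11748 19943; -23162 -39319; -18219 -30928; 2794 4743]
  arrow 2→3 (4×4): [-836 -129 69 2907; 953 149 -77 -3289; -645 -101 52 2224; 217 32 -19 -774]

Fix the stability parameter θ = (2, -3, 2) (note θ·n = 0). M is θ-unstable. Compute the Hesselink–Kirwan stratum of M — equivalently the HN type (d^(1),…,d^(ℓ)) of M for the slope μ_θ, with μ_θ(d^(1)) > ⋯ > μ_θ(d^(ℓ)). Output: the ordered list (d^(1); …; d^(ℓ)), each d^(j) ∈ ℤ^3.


Interval decomposition of M: I[1,3]^2, I[2,3]^2.
HN type (ℓ=3): μ^(1)=2; μ^(2)=-1/2; μ^(3)=-3

((0, 0, 4); (2, 2, 0); (0, 2, 0))
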